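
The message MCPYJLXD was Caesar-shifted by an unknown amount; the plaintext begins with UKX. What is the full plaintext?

From the crib: M(12)−U(20)=-8≡18, so the shift is 18.
Subtract 18 from each ciphertext letter:
M(12): 12−18=-6≡20 → U
C(2): 2−18=-16≡10 → K
P(15): 15−18=-3≡23 → X
Y(24): 24−18=6 → G
J(9): 9−18=-9≡17 → R
L(11): 11−18=-7≡19 → T
X(23): 23−18=5 → F
D(3): 3−18=-15≡11 → L

UKXGRTFL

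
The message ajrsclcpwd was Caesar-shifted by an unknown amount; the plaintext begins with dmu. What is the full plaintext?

dmuvfofszg

From the crib: a(0)−d(3)=-3≡23, so the shift is 23.
Subtract 23 from each ciphertext letter:
a(0): 0−23=-23≡3 → d
j(9): 9−23=-14≡12 → m
r(17): 17−23=-6≡20 → u
s(18): 18−23=-5≡21 → v
c(2): 2−23=-21≡5 → f
l(11): 11−23=-12≡14 → o
c(2): 2−23=-21≡5 → f
p(15): 15−23=-8≡18 → s
w(22): 22−23=-1≡25 → z
d(3): 3−23=-20≡6 → g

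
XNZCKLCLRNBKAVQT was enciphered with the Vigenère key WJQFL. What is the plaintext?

BEJXZPTVMCFBKQFX

Repeat the key across the ciphertext: WJQFLWJQFLWJQFLW
X(23)−W(22): 1 → B
N(13)−J(9): 4 → E
Z(25)−Q(16): 9 → J
C(2)−F(5): -3≡23 → X
K(10)−L(11): -1≡25 → Z
L(11)−W(22): -11≡15 → P
C(2)−J(9): -7≡19 → T
L(11)−Q(16): -5≡21 → V
R(17)−F(5): 12 → M
N(13)−L(11): 2 → C
B(1)−W(22): -21≡5 → F
K(10)−J(9): 1 → B
A(0)−Q(16): -16≡10 → K
V(21)−F(5): 16 → Q
Q(16)−L(11): 5 → F
T(19)−W(22): -3≡23 → X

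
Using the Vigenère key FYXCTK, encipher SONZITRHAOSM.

Repeat the key across the message: FYXCTKFYXCTK
S(18)+F(5): 23 → X
O(14)+Y(24): 38≡12 → M
N(13)+X(23): 36≡10 → K
Z(25)+C(2): 27≡1 → B
I(8)+T(19): 27≡1 → B
T(19)+K(10): 29≡3 → D
R(17)+F(5): 22 → W
H(7)+Y(24): 31≡5 → F
A(0)+X(23): 23 → X
O(14)+C(2): 16 → Q
S(18)+T(19): 37≡11 → L
M(12)+K(10): 22 → W

XMKBBDWFXQLW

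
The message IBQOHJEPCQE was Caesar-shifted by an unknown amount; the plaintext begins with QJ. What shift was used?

18

From the crib: I(8)−Q(16)=-8≡18, so the shift is 18.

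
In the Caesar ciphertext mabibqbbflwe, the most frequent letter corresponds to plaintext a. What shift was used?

1

The most frequent ciphertext letter is b (appears 4 times).
b is position 1; a is position 0.
Shift = 1.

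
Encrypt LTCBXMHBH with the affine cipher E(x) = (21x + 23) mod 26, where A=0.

L(11): 21·11+23=254≡20 → U
T(19): 21·19+23=422≡6 → G
C(2): 21·2+23=65≡13 → N
B(1): 21·1+23=44≡18 → S
X(23): 21·23+23=506≡12 → M
M(12): 21·12+23=275≡15 → P
H(7): 21·7+23=170≡14 → O
B(1): 21·1+23=44≡18 → S
H(7): 21·7+23=170≡14 → O

UGNSMPOSO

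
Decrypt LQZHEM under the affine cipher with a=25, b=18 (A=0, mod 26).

The inverse of 25 mod 26 is 25, since 25·25=625≡1. Apply D(y)=25·(y−18) mod 26:
L(11): 25·(11−18)=-175≡7 → H
Q(16): 25·(16−18)=-50≡2 → C
Z(25): 25·(25−18)=175≡19 → T
H(7): 25·(7−18)=-275≡11 → L
E(4): 25·(4−18)=-350≡14 → O
M(12): 25·(12−18)=-150≡6 → G

HCTLOG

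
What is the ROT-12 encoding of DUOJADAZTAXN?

PGAVMPMLFMJZ

D(3): 3+12=15 → P
U(20): 20+12=32≡6 → G
O(14): 14+12=26≡0 → A
J(9): 9+12=21 → V
A(0): 0+12=12 → M
D(3): 3+12=15 → P
A(0): 0+12=12 → M
Z(25): 25+12=37≡11 → L
T(19): 19+12=31≡5 → F
A(0): 0+12=12 → M
X(23): 23+12=35≡9 → J
N(13): 13+12=25 → Z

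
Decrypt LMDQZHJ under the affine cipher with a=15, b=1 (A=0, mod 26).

SZOBMQE

The inverse of 15 mod 26 is 7, since 15·7=105≡1. Apply D(y)=7·(y−1) mod 26:
L(11): 7·(11−1)=70≡18 → S
M(12): 7·(12−1)=77≡25 → Z
D(3): 7·(3−1)=14 → O
Q(16): 7·(16−1)=105≡1 → B
Z(25): 7·(25−1)=168≡12 → M
H(7): 7·(7−1)=42≡16 → Q
J(9): 7·(9−1)=56≡4 → E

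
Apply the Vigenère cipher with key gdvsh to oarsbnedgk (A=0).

udmkithyyr

Repeat the key across the message: gdvshgdvsh
o(14)+g(6): 20 → u
a(0)+d(3): 3 → d
r(17)+v(21): 38≡12 → m
s(18)+s(18): 36≡10 → k
b(1)+h(7): 8 → i
n(13)+g(6): 19 → t
e(4)+d(3): 7 → h
d(3)+v(21): 24 → y
g(6)+s(18): 24 → y
k(10)+h(7): 17 → r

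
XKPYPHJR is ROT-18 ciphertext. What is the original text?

FSXGXPRZ

X(23): 23−18=5 → F
K(10): 10−18=-8≡18 → S
P(15): 15−18=-3≡23 → X
Y(24): 24−18=6 → G
P(15): 15−18=-3≡23 → X
H(7): 7−18=-11≡15 → P
J(9): 9−18=-9≡17 → R
R(17): 17−18=-1≡25 → Z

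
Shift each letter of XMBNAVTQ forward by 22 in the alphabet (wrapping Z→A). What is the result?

X(23): 23+22=45≡19 → T
M(12): 12+22=34≡8 → I
B(1): 1+22=23 → X
N(13): 13+22=35≡9 → J
A(0): 0+22=22 → W
V(21): 21+22=43≡17 → R
T(19): 19+22=41≡15 → P
Q(16): 16+22=38≡12 → M

TIXJWRPM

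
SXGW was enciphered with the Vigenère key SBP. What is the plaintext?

AWRE

Repeat the key across the ciphertext: SBPS
S(18)−S(18): 0 → A
X(23)−B(1): 22 → W
G(6)−P(15): -9≡17 → R
W(22)−S(18): 4 → E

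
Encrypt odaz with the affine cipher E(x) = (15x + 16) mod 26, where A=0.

sjqb

o(14): 15·14+16=226≡18 → s
d(3): 15·3+16=61≡9 → j
a(0): 15·0+16=16 → q
z(25): 15·25+16=391≡1 → b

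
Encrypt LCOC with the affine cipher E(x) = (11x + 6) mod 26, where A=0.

L(11): 11·11+6=127≡23 → X
C(2): 11·2+6=28≡2 → C
O(14): 11·14+6=160≡4 → E
C(2): 11·2+6=28≡2 → C

XCEC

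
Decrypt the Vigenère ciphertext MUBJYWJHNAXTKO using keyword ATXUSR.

MBEPGFJOQGFCKV

Repeat the key across the ciphertext: ATXUSRATXUSRAT
M(12)−A(0): 12 → M
U(20)−T(19): 1 → B
B(1)−X(23): -22≡4 → E
J(9)−U(20): -11≡15 → P
Y(24)−S(18): 6 → G
W(22)−R(17): 5 → F
J(9)−A(0): 9 → J
H(7)−T(19): -12≡14 → O
N(13)−X(23): -10≡16 → Q
A(0)−U(20): -20≡6 → G
X(23)−S(18): 5 → F
T(19)−R(17): 2 → C
K(10)−A(0): 10 → K
O(14)−T(19): -5≡21 → V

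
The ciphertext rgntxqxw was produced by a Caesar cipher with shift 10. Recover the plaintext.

r(17): 17−10=7 → h
g(6): 6−10=-4≡22 → w
n(13): 13−10=3 → d
t(19): 19−10=9 → j
x(23): 23−10=13 → n
q(16): 16−10=6 → g
x(23): 23−10=13 → n
w(22): 22−10=12 → m

hwdjngnm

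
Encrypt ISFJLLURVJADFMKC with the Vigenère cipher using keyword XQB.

FIGGBMRHWGQECCLZ

Repeat the key across the message: XQBXQBXQBXQBXQBX
I(8)+X(23): 31≡5 → F
S(18)+Q(16): 34≡8 → I
F(5)+B(1): 6 → G
J(9)+X(23): 32≡6 → G
L(11)+Q(16): 27≡1 → B
L(11)+B(1): 12 → M
U(20)+X(23): 43≡17 → R
R(17)+Q(16): 33≡7 → H
V(21)+B(1): 22 → W
J(9)+X(23): 32≡6 → G
A(0)+Q(16): 16 → Q
D(3)+B(1): 4 → E
F(5)+X(23): 28≡2 → C
M(12)+Q(16): 28≡2 → C
K(10)+B(1): 11 → L
C(2)+X(23): 25 → Z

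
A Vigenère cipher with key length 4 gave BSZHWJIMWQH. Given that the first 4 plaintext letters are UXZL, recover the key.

HVAW

Subtract each crib letter from the matching ciphertext letter (mod 26):
B(1)−U(20)=-19≡7 → H
S(18)−X(23)=-5≡21 → V
Z(25)−Z(25)=0 → A
H(7)−L(11)=-4≡22 → W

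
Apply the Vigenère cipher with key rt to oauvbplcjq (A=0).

ftlosicvaj

Repeat the key across the message: rtrtrtrtrt
o(14)+r(17): 31≡5 → f
a(0)+t(19): 19 → t
u(20)+r(17): 37≡11 → l
v(21)+t(19): 40≡14 → o
b(1)+r(17): 18 → s
p(15)+t(19): 34≡8 → i
l(11)+r(17): 28≡2 → c
c(2)+t(19): 21 → v
j(9)+r(17): 26≡0 → a
q(16)+t(19): 35≡9 → j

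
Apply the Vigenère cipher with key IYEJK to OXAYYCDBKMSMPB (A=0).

WVEHIKBFTWAKTK

Repeat the key across the message: IYEJKIYEJKIYEJ
O(14)+I(8): 22 → W
X(23)+Y(24): 47≡21 → V
A(0)+E(4): 4 → E
Y(24)+J(9): 33≡7 → H
Y(24)+K(10): 34≡8 → I
C(2)+I(8): 10 → K
D(3)+Y(24): 27≡1 → B
B(1)+E(4): 5 → F
K(10)+J(9): 19 → T
M(12)+K(10): 22 → W
S(18)+I(8): 26≡0 → A
M(12)+Y(24): 36≡10 → K
P(15)+E(4): 19 → T
B(1)+J(9): 10 → K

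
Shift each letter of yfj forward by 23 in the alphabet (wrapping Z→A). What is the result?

vcg

y(24): 24+23=47≡21 → v
f(5): 5+23=28≡2 → c
j(9): 9+23=32≡6 → g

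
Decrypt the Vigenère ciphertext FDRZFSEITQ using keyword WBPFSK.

Repeat the key across the ciphertext: WBPFSKWBPF
F(5)−W(22): -17≡9 → J
D(3)−B(1): 2 → C
R(17)−P(15): 2 → C
Z(25)−F(5): 20 → U
F(5)−S(18): -13≡13 → N
S(18)−K(10): 8 → I
E(4)−W(22): -18≡8 → I
I(8)−B(1): 7 → H
T(19)−P(15): 4 → E
Q(16)−F(5): 11 → L

JCCUNIIHEL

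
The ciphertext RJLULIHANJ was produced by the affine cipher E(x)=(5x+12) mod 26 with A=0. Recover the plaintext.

BPFMFUZIVP

The inverse of 5 mod 26 is 21, since 5·21=105≡1. Apply D(y)=21·(y−12) mod 26:
R(17): 21·(17−12)=105≡1 → B
J(9): 21·(9−12)=-63≡15 → P
L(11): 21·(11−12)=-21≡5 → F
U(20): 21·(20−12)=168≡12 → M
L(11): 21·(11−12)=-21≡5 → F
I(8): 21·(8−12)=-84≡20 → U
H(7): 21·(7−12)=-105≡25 → Z
A(0): 21·(0−12)=-252≡8 → I
N(13): 21·(13−12)=21 → V
J(9): 21·(9−12)=-63≡15 → P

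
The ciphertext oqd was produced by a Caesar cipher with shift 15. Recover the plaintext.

zbo

o(14): 14−15=-1≡25 → z
q(16): 16−15=1 → b
d(3): 3−15=-12≡14 → o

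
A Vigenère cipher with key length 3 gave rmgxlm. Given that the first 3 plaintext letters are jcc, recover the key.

ike

Subtract each crib letter from the matching ciphertext letter (mod 26):
r(17)−j(9)=8 → i
m(12)−c(2)=10 → k
g(6)−c(2)=4 → e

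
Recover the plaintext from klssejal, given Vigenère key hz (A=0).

Repeat the key across the ciphertext: hzhzhzhz
k(10)−h(7): 3 → d
l(11)−z(25): -14≡12 → m
s(18)−h(7): 11 → l
s(18)−z(25): -7≡19 → t
e(4)−h(7): -3≡23 → x
j(9)−z(25): -16≡10 → k
a(0)−h(7): -7≡19 → t
l(11)−z(25): -14≡12 → m

dmltxktm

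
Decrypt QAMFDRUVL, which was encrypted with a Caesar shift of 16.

AKWPNBEFV

Q(16): 16−16=0 → A
A(0): 0−16=-16≡10 → K
M(12): 12−16=-4≡22 → W
F(5): 5−16=-11≡15 → P
D(3): 3−16=-13≡13 → N
R(17): 17−16=1 → B
U(20): 20−16=4 → E
V(21): 21−16=5 → F
L(11): 11−16=-5≡21 → V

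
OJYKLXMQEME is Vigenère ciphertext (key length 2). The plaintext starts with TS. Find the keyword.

Subtract each crib letter from the matching ciphertext letter (mod 26):
O(14)−T(19)=-5≡21 → V
J(9)−S(18)=-9≡17 → R

VR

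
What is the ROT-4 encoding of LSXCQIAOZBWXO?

L(11): 11+4=15 → P
S(18): 18+4=22 → W
X(23): 23+4=27≡1 → B
C(2): 2+4=6 → G
Q(16): 16+4=20 → U
I(8): 8+4=12 → M
A(0): 0+4=4 → E
O(14): 14+4=18 → S
Z(25): 25+4=29≡3 → D
B(1): 1+4=5 → F
W(22): 22+4=26≡0 → A
X(23): 23+4=27≡1 → B
O(14): 14+4=18 → S

PWBGUMESDFABS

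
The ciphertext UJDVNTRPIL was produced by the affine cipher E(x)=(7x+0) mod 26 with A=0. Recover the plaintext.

The inverse of 7 mod 26 is 15, since 7·15=105≡1. Apply D(y)=15·(y−0) mod 26:
U(20): 15·(20−0)=300≡14 → O
J(9): 15·(9−0)=135≡5 → F
D(3): 15·(3−0)=45≡19 → T
V(21): 15·(21−0)=315≡3 → D
N(13): 15·(13−0)=195≡13 → N
T(19): 15·(19−0)=285≡25 → Z
R(17): 15·(17−0)=255≡21 → V
P(15): 15·(15−0)=225≡17 → R
I(8): 15·(8−0)=120≡16 → Q
L(11): 15·(11−0)=165≡9 → J

OFTDNZVRQJ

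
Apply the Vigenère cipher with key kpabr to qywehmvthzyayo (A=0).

Repeat the key across the message: kpabrkpabrkpab
q(16)+k(10): 26≡0 → a
y(24)+p(15): 39≡13 → n
w(22)+a(0): 22 → w
e(4)+b(1): 5 → f
h(7)+r(17): 24 → y
m(12)+k(10): 22 → w
v(21)+p(15): 36≡10 → k
t(19)+a(0): 19 → t
h(7)+b(1): 8 → i
z(25)+r(17): 42≡16 → q
y(24)+k(10): 34≡8 → i
a(0)+p(15): 15 → p
y(24)+a(0): 24 → y
o(14)+b(1): 15 → p

anwfywktiqipyp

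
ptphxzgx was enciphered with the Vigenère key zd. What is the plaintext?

Repeat the key across the ciphertext: zdzdzdzd
p(15)−z(25): -10≡16 → q
t(19)−d(3): 16 → q
p(15)−z(25): -10≡16 → q
h(7)−d(3): 4 → e
x(23)−z(25): -2≡24 → y
z(25)−d(3): 22 → w
g(6)−z(25): -19≡7 → h
x(23)−d(3): 20 → u

qqqeywhu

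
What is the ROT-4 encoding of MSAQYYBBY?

QWEUCCFFC

M(12): 12+4=16 → Q
S(18): 18+4=22 → W
A(0): 0+4=4 → E
Q(16): 16+4=20 → U
Y(24): 24+4=28≡2 → C
Y(24): 24+4=28≡2 → C
B(1): 1+4=5 → F
B(1): 1+4=5 → F
Y(24): 24+4=28≡2 → C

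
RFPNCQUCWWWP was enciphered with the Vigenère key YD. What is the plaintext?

TCRKENWZYTYM

Repeat the key across the ciphertext: YDYDYDYDYDYD
R(17)−Y(24): -7≡19 → T
F(5)−D(3): 2 → C
P(15)−Y(24): -9≡17 → R
N(13)−D(3): 10 → K
C(2)−Y(24): -22≡4 → E
Q(16)−D(3): 13 → N
U(20)−Y(24): -4≡22 → W
C(2)−D(3): -1≡25 → Z
W(22)−Y(24): -2≡24 → Y
W(22)−D(3): 19 → T
W(22)−Y(24): -2≡24 → Y
P(15)−D(3): 12 → M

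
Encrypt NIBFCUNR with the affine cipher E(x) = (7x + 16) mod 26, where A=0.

N(13): 7·13+16=107≡3 → D
I(8): 7·8+16=72≡20 → U
B(1): 7·1+16=23 → X
F(5): 7·5+16=51≡25 → Z
C(2): 7·2+16=30≡4 → E
U(20): 7·20+16=156≡0 → A
N(13): 7·13+16=107≡3 → D
R(17): 7·17+16=135≡5 → F

DUXZEADF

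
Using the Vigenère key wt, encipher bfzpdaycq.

Repeat the key across the message: wtwtwtwtw
b(1)+w(22): 23 → x
f(5)+t(19): 24 → y
z(25)+w(22): 47≡21 → v
p(15)+t(19): 34≡8 → i
d(3)+w(22): 25 → z
a(0)+t(19): 19 → t
y(24)+w(22): 46≡20 → u
c(2)+t(19): 21 → v
q(16)+w(22): 38≡12 → m

xyviztuvm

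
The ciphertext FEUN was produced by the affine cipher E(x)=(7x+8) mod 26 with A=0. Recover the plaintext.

HSYX

The inverse of 7 mod 26 is 15, since 7·15=105≡1. Apply D(y)=15·(y−8) mod 26:
F(5): 15·(5−8)=-45≡7 → H
E(4): 15·(4−8)=-60≡18 → S
U(20): 15·(20−8)=180≡24 → Y
N(13): 15·(13−8)=75≡23 → X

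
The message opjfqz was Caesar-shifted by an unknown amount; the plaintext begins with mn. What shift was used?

From the crib: o(14)−m(12)=2, so the shift is 2.

2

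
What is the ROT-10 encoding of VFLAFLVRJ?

FPVKPVFBT

V(21): 21+10=31≡5 → F
F(5): 5+10=15 → P
L(11): 11+10=21 → V
A(0): 0+10=10 → K
F(5): 5+10=15 → P
L(11): 11+10=21 → V
V(21): 21+10=31≡5 → F
R(17): 17+10=27≡1 → B
J(9): 9+10=19 → T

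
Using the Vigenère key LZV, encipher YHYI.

JGTT

Repeat the key across the message: LZVL
Y(24)+L(11): 35≡9 → J
H(7)+Z(25): 32≡6 → G
Y(24)+V(21): 45≡19 → T
I(8)+L(11): 19 → T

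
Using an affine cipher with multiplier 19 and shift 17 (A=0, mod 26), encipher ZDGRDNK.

YWBCWEZ

Z(25): 19·25+17=492≡24 → Y
D(3): 19·3+17=74≡22 → W
G(6): 19·6+17=131≡1 → B
R(17): 19·17+17=340≡2 → C
D(3): 19·3+17=74≡22 → W
N(13): 19·13+17=264≡4 → E
K(10): 19·10+17=207≡25 → Z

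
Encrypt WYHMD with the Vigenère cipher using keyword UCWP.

Repeat the key across the message: UCWPU
W(22)+U(20): 42≡16 → Q
Y(24)+C(2): 26≡0 → A
H(7)+W(22): 29≡3 → D
M(12)+P(15): 27≡1 → B
D(3)+U(20): 23 → X

QADBX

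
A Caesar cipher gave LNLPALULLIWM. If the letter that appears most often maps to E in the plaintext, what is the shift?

7

The most frequent ciphertext letter is L (appears 5 times).
L is position 11; E is position 4.
Shift = 7.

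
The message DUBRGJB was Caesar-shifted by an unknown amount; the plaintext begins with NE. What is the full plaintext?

From the crib: D(3)−N(13)=-10≡16, so the shift is 16.
Subtract 16 from each ciphertext letter:
D(3): 3−16=-13≡13 → N
U(20): 20−16=4 → E
B(1): 1−16=-15≡11 → L
R(17): 17−16=1 → B
G(6): 6−16=-10≡16 → Q
J(9): 9−16=-7≡19 → T
B(1): 1−16=-15≡11 → L

NELBQTL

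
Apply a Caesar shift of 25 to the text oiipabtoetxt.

o(14): 14+25=39≡13 → n
i(8): 8+25=33≡7 → h
i(8): 8+25=33≡7 → h
p(15): 15+25=40≡14 → o
a(0): 0+25=25 → z
b(1): 1+25=26≡0 → a
t(19): 19+25=44≡18 → s
o(14): 14+25=39≡13 → n
e(4): 4+25=29≡3 → d
t(19): 19+25=44≡18 → s
x(23): 23+25=48≡22 → w
t(19): 19+25=44≡18 → s

nhhozasndsws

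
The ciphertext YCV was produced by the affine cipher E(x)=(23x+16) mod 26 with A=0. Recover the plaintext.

GWH

The inverse of 23 mod 26 is 17, since 23·17=391≡1. Apply D(y)=17·(y−16) mod 26:
Y(24): 17·(24−16)=136≡6 → G
C(2): 17·(2−16)=-238≡22 → W
V(21): 17·(21−16)=85≡7 → H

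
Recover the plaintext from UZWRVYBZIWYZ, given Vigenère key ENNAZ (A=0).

QMJRWUOMIXUM

Repeat the key across the ciphertext: ENNAZENNAZEN
U(20)−E(4): 16 → Q
Z(25)−N(13): 12 → M
W(22)−N(13): 9 → J
R(17)−A(0): 17 → R
V(21)−Z(25): -4≡22 → W
Y(24)−E(4): 20 → U
B(1)−N(13): -12≡14 → O
Z(25)−N(13): 12 → M
I(8)−A(0): 8 → I
W(22)−Z(25): -3≡23 → X
Y(24)−E(4): 20 → U
Z(25)−N(13): 12 → M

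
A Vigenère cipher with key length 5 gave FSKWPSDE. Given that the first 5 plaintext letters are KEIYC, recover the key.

Subtract each crib letter from the matching ciphertext letter (mod 26):
F(5)−K(10)=-5≡21 → V
S(18)−E(4)=14 → O
K(10)−I(8)=2 → C
W(22)−Y(24)=-2≡24 → Y
P(15)−C(2)=13 → N

VOCYN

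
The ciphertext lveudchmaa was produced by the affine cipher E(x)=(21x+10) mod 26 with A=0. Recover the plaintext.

fdwyrmlkcc

The inverse of 21 mod 26 is 5, since 21·5=105≡1. Apply D(y)=5·(y−10) mod 26:
l(11): 5·(11−10)=5 → f
v(21): 5·(21−10)=55≡3 → d
e(4): 5·(4−10)=-30≡22 → w
u(20): 5·(20−10)=50≡24 → y
d(3): 5·(3−10)=-35≡17 → r
c(2): 5·(2−10)=-40≡12 → m
h(7): 5·(7−10)=-15≡11 → l
m(12): 5·(12−10)=10 → k
a(0): 5·(0−10)=-50≡2 → c
a(0): 5·(0−10)=-50≡2 → c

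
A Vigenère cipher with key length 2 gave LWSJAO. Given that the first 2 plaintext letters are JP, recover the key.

Subtract each crib letter from the matching ciphertext letter (mod 26):
L(11)−J(9)=2 → C
W(22)−P(15)=7 → H

CH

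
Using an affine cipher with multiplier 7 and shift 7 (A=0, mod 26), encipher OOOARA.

O(14): 7·14+7=105≡1 → B
O(14): 7·14+7=105≡1 → B
O(14): 7·14+7=105≡1 → B
A(0): 7·0+7=7 → H
R(17): 7·17+7=126≡22 → W
A(0): 7·0+7=7 → H

BBBHWH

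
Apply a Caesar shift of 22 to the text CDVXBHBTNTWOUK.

C(2): 2+22=24 → Y
D(3): 3+22=25 → Z
V(21): 21+22=43≡17 → R
X(23): 23+22=45≡19 → T
B(1): 1+22=23 → X
H(7): 7+22=29≡3 → D
B(1): 1+22=23 → X
T(19): 19+22=41≡15 → P
N(13): 13+22=35≡9 → J
T(19): 19+22=41≡15 → P
W(22): 22+22=44≡18 → S
O(14): 14+22=36≡10 → K
U(20): 20+22=42≡16 → Q
K(10): 10+22=32≡6 → G

YZRTXDXPJPSKQG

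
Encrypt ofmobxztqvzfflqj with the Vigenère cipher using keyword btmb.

Repeat the key across the message: btmbbtmbbtmbbtmb
o(14)+b(1): 15 → p
f(5)+t(19): 24 → y
m(12)+m(12): 24 → y
o(14)+b(1): 15 → p
b(1)+b(1): 2 → c
x(23)+t(19): 42≡16 → q
z(25)+m(12): 37≡11 → l
t(19)+b(1): 20 → u
q(16)+b(1): 17 → r
v(21)+t(19): 40≡14 → o
z(25)+m(12): 37≡11 → l
f(5)+b(1): 6 → g
f(5)+b(1): 6 → g
l(11)+t(19): 30≡4 → e
q(16)+m(12): 28≡2 → c
j(9)+b(1): 10 → k

pyypcqlurolggeck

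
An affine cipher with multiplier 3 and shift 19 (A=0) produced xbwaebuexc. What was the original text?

The inverse of 3 mod 26 is 9, since 3·9=27≡1. Apply D(y)=9·(y−19) mod 26:
x(23): 9·(23−19)=36≡10 → k
b(1): 9·(1−19)=-162≡20 → u
w(22): 9·(22−19)=27≡1 → b
a(0): 9·(0−19)=-171≡11 → l
e(4): 9·(4−19)=-135≡21 → v
b(1): 9·(1−19)=-162≡20 → u
u(20): 9·(20−19)=9 → j
e(4): 9·(4−19)=-135≡21 → v
x(23): 9·(23−19)=36≡10 → k
c(2): 9·(2−19)=-153≡3 → d

kublvujvkd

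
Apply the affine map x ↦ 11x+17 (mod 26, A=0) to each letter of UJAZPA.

U(20): 11·20+17=237≡3 → D
J(9): 11·9+17=116≡12 → M
A(0): 11·0+17=17 → R
Z(25): 11·25+17=292≡6 → G
P(15): 11·15+17=182≡0 → A
A(0): 11·0+17=17 → R

DMRGAR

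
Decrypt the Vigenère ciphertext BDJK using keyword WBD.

FCGO

Repeat the key across the ciphertext: WBDW
B(1)−W(22): -21≡5 → F
D(3)−B(1): 2 → C
J(9)−D(3): 6 → G
K(10)−W(22): -12≡14 → O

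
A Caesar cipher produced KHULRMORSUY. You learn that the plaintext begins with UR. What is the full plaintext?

From the crib: K(10)−U(20)=-10≡16, so the shift is 16.
Subtract 16 from each ciphertext letter:
K(10): 10−16=-6≡20 → U
H(7): 7−16=-9≡17 → R
U(20): 20−16=4 → E
L(11): 11−16=-5≡21 → V
R(17): 17−16=1 → B
M(12): 12−16=-4≡22 → W
O(14): 14−16=-2≡24 → Y
R(17): 17−16=1 → B
S(18): 18−16=2 → C
U(20): 20−16=4 → E
Y(24): 24−16=8 → I

UREVBWYBCEI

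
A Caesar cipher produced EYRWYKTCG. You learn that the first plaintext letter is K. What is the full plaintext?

From the crib: E(4)−K(10)=-6≡20, so the shift is 20.
Subtract 20 from each ciphertext letter:
E(4): 4−20=-16≡10 → K
Y(24): 24−20=4 → E
R(17): 17−20=-3≡23 → X
W(22): 22−20=2 → C
Y(24): 24−20=4 → E
K(10): 10−20=-10≡16 → Q
T(19): 19−20=-1≡25 → Z
C(2): 2−20=-18≡8 → I
G(6): 6−20=-14≡12 → M

KEXCEQZIM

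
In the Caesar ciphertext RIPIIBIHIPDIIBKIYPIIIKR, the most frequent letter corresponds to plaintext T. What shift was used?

The most frequent ciphertext letter is I (appears 11 times).
I is position 8; T is position 19.
Shift = -11≡15.

15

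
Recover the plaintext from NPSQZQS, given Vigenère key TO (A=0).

Repeat the key across the ciphertext: TOTOTOT
N(13)−T(19): -6≡20 → U
P(15)−O(14): 1 → B
S(18)−T(19): -1≡25 → Z
Q(16)−O(14): 2 → C
Z(25)−T(19): 6 → G
Q(16)−O(14): 2 → C
S(18)−T(19): -1≡25 → Z

UBZCGCZ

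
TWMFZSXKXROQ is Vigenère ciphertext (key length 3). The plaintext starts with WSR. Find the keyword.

XEV

Subtract each crib letter from the matching ciphertext letter (mod 26):
T(19)−W(22)=-3≡23 → X
W(22)−S(18)=4 → E
M(12)−R(17)=-5≡21 → V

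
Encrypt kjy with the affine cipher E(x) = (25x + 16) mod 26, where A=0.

ghs

k(10): 25·10+16=266≡6 → g
j(9): 25·9+16=241≡7 → h
y(24): 25·24+16=616≡18 → s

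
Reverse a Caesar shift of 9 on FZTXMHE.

WQKODYV

F(5): 5−9=-4≡22 → W
Z(25): 25−9=16 → Q
T(19): 19−9=10 → K
X(23): 23−9=14 → O
M(12): 12−9=3 → D
H(7): 7−9=-2≡24 → Y
E(4): 4−9=-5≡21 → V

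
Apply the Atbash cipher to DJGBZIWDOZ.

WQTYARDWLA

D(3) → W(22)
J(9) → Q(16)
G(6) → T(19)
B(1) → Y(24)
Z(25) → A(0)
I(8) → R(17)
W(22) → D(3)
D(3) → W(22)
O(14) → L(11)
Z(25) → A(0)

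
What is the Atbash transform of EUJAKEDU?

E(4) → V(21)
U(20) → F(5)
J(9) → Q(16)
A(0) → Z(25)
K(10) → P(15)
E(4) → V(21)
D(3) → W(22)
U(20) → F(5)

VFQZPVWF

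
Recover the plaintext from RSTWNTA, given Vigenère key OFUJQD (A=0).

DNZNXQM

Repeat the key across the ciphertext: OFUJQDO
R(17)−O(14): 3 → D
S(18)−F(5): 13 → N
T(19)−U(20): -1≡25 → Z
W(22)−J(9): 13 → N
N(13)−Q(16): -3≡23 → X
T(19)−D(3): 16 → Q
A(0)−O(14): -14≡12 → M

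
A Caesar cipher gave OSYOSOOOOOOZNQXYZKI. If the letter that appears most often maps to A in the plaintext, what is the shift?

14

The most frequent ciphertext letter is O (appears 8 times).
O is position 14; A is position 0.
Shift = 14.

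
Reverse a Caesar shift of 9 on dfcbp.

d(3): 3−9=-6≡20 → u
f(5): 5−9=-4≡22 → w
c(2): 2−9=-7≡19 → t
b(1): 1−9=-8≡18 → s
p(15): 15−9=6 → g

uwtsg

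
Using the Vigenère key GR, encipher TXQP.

Repeat the key across the message: GRGR
T(19)+G(6): 25 → Z
X(23)+R(17): 40≡14 → O
Q(16)+G(6): 22 → W
P(15)+R(17): 32≡6 → G

ZOWG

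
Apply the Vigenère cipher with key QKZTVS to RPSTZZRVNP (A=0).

HZRMURHFMI

Repeat the key across the message: QKZTVSQKZT
R(17)+Q(16): 33≡7 → H
P(15)+K(10): 25 → Z
S(18)+Z(25): 43≡17 → R
T(19)+T(19): 38≡12 → M
Z(25)+V(21): 46≡20 → U
Z(25)+S(18): 43≡17 → R
R(17)+Q(16): 33≡7 → H
V(21)+K(10): 31≡5 → F
N(13)+Z(25): 38≡12 → M
P(15)+T(19): 34≡8 → I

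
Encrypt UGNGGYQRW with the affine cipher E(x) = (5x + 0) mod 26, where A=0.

WENEEQCHG

U(20): 5·20+0=100≡22 → W
G(6): 5·6+0=30≡4 → E
N(13): 5·13+0=65≡13 → N
G(6): 5·6+0=30≡4 → E
G(6): 5·6+0=30≡4 → E
Y(24): 5·24+0=120≡16 → Q
Q(16): 5·16+0=80≡2 → C
R(17): 5·17+0=85≡7 → H
W(22): 5·22+0=110≡6 → G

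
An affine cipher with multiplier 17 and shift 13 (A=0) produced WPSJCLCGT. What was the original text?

ZULMHGHVI

The inverse of 17 mod 26 is 23, since 17·23=391≡1. Apply D(y)=23·(y−13) mod 26:
W(22): 23·(22−13)=207≡25 → Z
P(15): 23·(15−13)=46≡20 → U
S(18): 23·(18−13)=115≡11 → L
J(9): 23·(9−13)=-92≡12 → M
C(2): 23·(2−13)=-253≡7 → H
L(11): 23·(11−13)=-46≡6 → G
C(2): 23·(2−13)=-253≡7 → H
G(6): 23·(6−13)=-161≡21 → V
T(19): 23·(19−13)=138≡8 → I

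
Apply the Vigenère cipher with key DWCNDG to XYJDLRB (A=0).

Repeat the key across the message: DWCNDGD
X(23)+D(3): 26≡0 → A
Y(24)+W(22): 46≡20 → U
J(9)+C(2): 11 → L
D(3)+N(13): 16 → Q
L(11)+D(3): 14 → O
R(17)+G(6): 23 → X
B(1)+D(3): 4 → E

AULQOXE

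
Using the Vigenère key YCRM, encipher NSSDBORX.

Repeat the key across the message: YCRMYCRM
N(13)+Y(24): 37≡11 → L
S(18)+C(2): 20 → U
S(18)+R(17): 35≡9 → J
D(3)+M(12): 15 → P
B(1)+Y(24): 25 → Z
O(14)+C(2): 16 → Q
R(17)+R(17): 34≡8 → I
X(23)+M(12): 35≡9 → J

LUJPZQIJ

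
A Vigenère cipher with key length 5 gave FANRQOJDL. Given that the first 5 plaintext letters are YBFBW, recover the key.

Subtract each crib letter from the matching ciphertext letter (mod 26):
F(5)−Y(24)=-19≡7 → H
A(0)−B(1)=-1≡25 → Z
N(13)−F(5)=8 → I
R(17)−B(1)=16 → Q
Q(16)−W(22)=-6≡20 → U

HZIQU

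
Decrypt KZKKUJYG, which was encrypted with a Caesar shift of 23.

NCNNXMBJ

K(10): 10−23=-13≡13 → N
Z(25): 25−23=2 → C
K(10): 10−23=-13≡13 → N
K(10): 10−23=-13≡13 → N
U(20): 20−23=-3≡23 → X
J(9): 9−23=-14≡12 → M
Y(24): 24−23=1 → B
G(6): 6−23=-17≡9 → J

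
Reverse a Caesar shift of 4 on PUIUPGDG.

P(15): 15−4=11 → L
U(20): 20−4=16 → Q
I(8): 8−4=4 → E
U(20): 20−4=16 → Q
P(15): 15−4=11 → L
G(6): 6−4=2 → C
D(3): 3−4=-1≡25 → Z
G(6): 6−4=2 → C

LQEQLCZC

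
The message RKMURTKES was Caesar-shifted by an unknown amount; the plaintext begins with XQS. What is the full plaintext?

XQSAXZQKY

From the crib: R(17)−X(23)=-6≡20, so the shift is 20.
Subtract 20 from each ciphertext letter:
R(17): 17−20=-3≡23 → X
K(10): 10−20=-10≡16 → Q
M(12): 12−20=-8≡18 → S
U(20): 20−20=0 → A
R(17): 17−20=-3≡23 → X
T(19): 19−20=-1≡25 → Z
K(10): 10−20=-10≡16 → Q
E(4): 4−20=-16≡10 → K
S(18): 18−20=-2≡24 → Y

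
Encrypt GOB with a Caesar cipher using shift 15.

VDQ

G(6): 6+15=21 → V
O(14): 14+15=29≡3 → D
B(1): 1+15=16 → Q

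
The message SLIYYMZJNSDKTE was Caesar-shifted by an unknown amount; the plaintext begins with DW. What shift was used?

15

From the crib: S(18)−D(3)=15, so the shift is 15.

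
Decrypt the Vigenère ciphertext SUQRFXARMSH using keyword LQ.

Repeat the key across the ciphertext: LQLQLQLQLQL
S(18)−L(11): 7 → H
U(20)−Q(16): 4 → E
Q(16)−L(11): 5 → F
R(17)−Q(16): 1 → B
F(5)−L(11): -6≡20 → U
X(23)−Q(16): 7 → H
A(0)−L(11): -11≡15 → P
R(17)−Q(16): 1 → B
M(12)−L(11): 1 → B
S(18)−Q(16): 2 → C
H(7)−L(11): -4≡22 → W

HEFBUHPBBCW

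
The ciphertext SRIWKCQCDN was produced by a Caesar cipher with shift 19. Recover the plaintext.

S(18): 18−19=-1≡25 → Z
R(17): 17−19=-2≡24 → Y
I(8): 8−19=-11≡15 → P
W(22): 22−19=3 → D
K(10): 10−19=-9≡17 → R
C(2): 2−19=-17≡9 → J
Q(16): 16−19=-3≡23 → X
C(2): 2−19=-17≡9 → J
D(3): 3−19=-16≡10 → K
N(13): 13−19=-6≡20 → U

ZYPDRJXJKU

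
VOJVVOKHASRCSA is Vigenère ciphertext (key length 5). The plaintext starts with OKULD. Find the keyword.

Subtract each crib letter from the matching ciphertext letter (mod 26):
V(21)−O(14)=7 → H
O(14)−K(10)=4 → E
J(9)−U(20)=-11≡15 → P
V(21)−L(11)=10 → K
V(21)−D(3)=18 → S

HEPKS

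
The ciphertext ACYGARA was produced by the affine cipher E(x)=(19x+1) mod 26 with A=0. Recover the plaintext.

PLTDPUP

The inverse of 19 mod 26 is 11, since 19·11=209≡1. Apply D(y)=11·(y−1) mod 26:
A(0): 11·(0−1)=-11≡15 → P
C(2): 11·(2−1)=11 → L
Y(24): 11·(24−1)=253≡19 → T
G(6): 11·(6−1)=55≡3 → D
A(0): 11·(0−1)=-11≡15 → P
R(17): 11·(17−1)=176≡20 → U
A(0): 11·(0−1)=-11≡15 → P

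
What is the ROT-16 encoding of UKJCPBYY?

U(20): 20+16=36≡10 → K
K(10): 10+16=26≡0 → A
J(9): 9+16=25 → Z
C(2): 2+16=18 → S
P(15): 15+16=31≡5 → F
B(1): 1+16=17 → R
Y(24): 24+16=40≡14 → O
Y(24): 24+16=40≡14 → O

KAZSFROO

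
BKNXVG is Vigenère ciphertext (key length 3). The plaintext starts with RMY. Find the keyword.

Subtract each crib letter from the matching ciphertext letter (mod 26):
B(1)−R(17)=-16≡10 → K
K(10)−M(12)=-2≡24 → Y
N(13)−Y(24)=-11≡15 → P

KYP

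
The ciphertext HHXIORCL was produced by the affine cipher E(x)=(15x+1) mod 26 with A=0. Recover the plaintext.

QQYXNIHS

The inverse of 15 mod 26 is 7, since 15·7=105≡1. Apply D(y)=7·(y−1) mod 26:
H(7): 7·(7−1)=42≡16 → Q
H(7): 7·(7−1)=42≡16 → Q
X(23): 7·(23−1)=154≡24 → Y
I(8): 7·(8−1)=49≡23 → X
O(14): 7·(14−1)=91≡13 → N
R(17): 7·(17−1)=112≡8 → I
C(2): 7·(2−1)=7 → H
L(11): 7·(11−1)=70≡18 → S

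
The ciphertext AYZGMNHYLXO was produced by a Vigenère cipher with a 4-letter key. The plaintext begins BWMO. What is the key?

ZCNS

Subtract each crib letter from the matching ciphertext letter (mod 26):
A(0)−B(1)=-1≡25 → Z
Y(24)−W(22)=2 → C
Z(25)−M(12)=13 → N
G(6)−O(14)=-8≡18 → S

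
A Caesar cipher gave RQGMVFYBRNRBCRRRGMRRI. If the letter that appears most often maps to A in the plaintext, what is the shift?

The most frequent ciphertext letter is R (appears 8 times).
R is position 17; A is position 0.
Shift = 17.

17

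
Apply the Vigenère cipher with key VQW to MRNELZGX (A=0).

HHJZBVBN

Repeat the key across the message: VQWVQWVQ
M(12)+V(21): 33≡7 → H
R(17)+Q(16): 33≡7 → H
N(13)+W(22): 35≡9 → J
E(4)+V(21): 25 → Z
L(11)+Q(16): 27≡1 → B
Z(25)+W(22): 47≡21 → V
G(6)+V(21): 27≡1 → B
X(23)+Q(16): 39≡13 → N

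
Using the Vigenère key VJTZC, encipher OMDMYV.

JVWLAQ

Repeat the key across the message: VJTZCV
O(14)+V(21): 35≡9 → J
M(12)+J(9): 21 → V
D(3)+T(19): 22 → W
M(12)+Z(25): 37≡11 → L
Y(24)+C(2): 26≡0 → A
V(21)+V(21): 42≡16 → Q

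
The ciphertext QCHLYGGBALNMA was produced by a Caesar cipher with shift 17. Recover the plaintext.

ZLQUHPPKJUWVJ

Q(16): 16−17=-1≡25 → Z
C(2): 2−17=-15≡11 → L
H(7): 7−17=-10≡16 → Q
L(11): 11−17=-6≡20 → U
Y(24): 24−17=7 → H
G(6): 6−17=-11≡15 → P
G(6): 6−17=-11≡15 → P
B(1): 1−17=-16≡10 → K
A(0): 0−17=-17≡9 → J
L(11): 11−17=-6≡20 → U
N(13): 13−17=-4≡22 → W
M(12): 12−17=-5≡21 → V
A(0): 0−17=-17≡9 → J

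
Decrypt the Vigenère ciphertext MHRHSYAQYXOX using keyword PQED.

Repeat the key across the ciphertext: PQEDPQEDPQED
M(12)−P(15): -3≡23 → X
H(7)−Q(16): -9≡17 → R
R(17)−E(4): 13 → N
H(7)−D(3): 4 → E
S(18)−P(15): 3 → D
Y(24)−Q(16): 8 → I
A(0)−E(4): -4≡22 → W
Q(16)−D(3): 13 → N
Y(24)−P(15): 9 → J
X(23)−Q(16): 7 → H
O(14)−E(4): 10 → K
X(23)−D(3): 20 → U

XRNEDIWNJHKU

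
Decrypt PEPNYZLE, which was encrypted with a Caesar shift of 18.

P(15): 15−18=-3≡23 → X
E(4): 4−18=-14≡12 → M
P(15): 15−18=-3≡23 → X
N(13): 13−18=-5≡21 → V
Y(24): 24−18=6 → G
Z(25): 25−18=7 → H
L(11): 11−18=-7≡19 → T
E(4): 4−18=-14≡12 → M

XMXVGHTM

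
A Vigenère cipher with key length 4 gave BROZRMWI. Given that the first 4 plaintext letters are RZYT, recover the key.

KSQG

Subtract each crib letter from the matching ciphertext letter (mod 26):
B(1)−R(17)=-16≡10 → K
R(17)−Z(25)=-8≡18 → S
O(14)−Y(24)=-10≡16 → Q
Z(25)−T(19)=6 → G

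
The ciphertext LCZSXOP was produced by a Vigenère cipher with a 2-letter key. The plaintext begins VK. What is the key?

Subtract each crib letter from the matching ciphertext letter (mod 26):
L(11)−V(21)=-10≡16 → Q
C(2)−K(10)=-8≡18 → S

QS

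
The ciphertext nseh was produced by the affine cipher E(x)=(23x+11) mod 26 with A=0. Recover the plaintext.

iplk

The inverse of 23 mod 26 is 17, since 23·17=391≡1. Apply D(y)=17·(y−11) mod 26:
n(13): 17·(13−11)=34≡8 → i
s(18): 17·(18−11)=119≡15 → p
e(4): 17·(4−11)=-119≡11 → l
h(7): 17·(7−11)=-68≡10 → k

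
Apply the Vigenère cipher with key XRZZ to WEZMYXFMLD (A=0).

TVYLVOELIU

Repeat the key across the message: XRZZXRZZXR
W(22)+X(23): 45≡19 → T
E(4)+R(17): 21 → V
Z(25)+Z(25): 50≡24 → Y
M(12)+Z(25): 37≡11 → L
Y(24)+X(23): 47≡21 → V
X(23)+R(17): 40≡14 → O
F(5)+Z(25): 30≡4 → E
M(12)+Z(25): 37≡11 → L
L(11)+X(23): 34≡8 → I
D(3)+R(17): 20 → U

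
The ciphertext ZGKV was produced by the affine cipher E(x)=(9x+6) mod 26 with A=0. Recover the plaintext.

FAMT

The inverse of 9 mod 26 is 3, since 9·3=27≡1. Apply D(y)=3·(y−6) mod 26:
Z(25): 3·(25−6)=57≡5 → F
G(6): 3·(6−6)=0 → A
K(10): 3·(10−6)=12 → M
V(21): 3·(21−6)=45≡19 → T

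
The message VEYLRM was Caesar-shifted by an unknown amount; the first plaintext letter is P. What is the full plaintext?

PYSFLG

From the crib: V(21)−P(15)=6, so the shift is 6.
Subtract 6 from each ciphertext letter:
V(21): 21−6=15 → P
E(4): 4−6=-2≡24 → Y
Y(24): 24−6=18 → S
L(11): 11−6=5 → F
R(17): 17−6=11 → L
M(12): 12−6=6 → G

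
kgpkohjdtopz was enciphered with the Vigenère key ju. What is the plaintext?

bmgqfnajkugf

Repeat the key across the ciphertext: jujujujujuju
k(10)−j(9): 1 → b
g(6)−u(20): -14≡12 → m
p(15)−j(9): 6 → g
k(10)−u(20): -10≡16 → q
o(14)−j(9): 5 → f
h(7)−u(20): -13≡13 → n
j(9)−j(9): 0 → a
d(3)−u(20): -17≡9 → j
t(19)−j(9): 10 → k
o(14)−u(20): -6≡20 → u
p(15)−j(9): 6 → g
z(25)−u(20): 5 → f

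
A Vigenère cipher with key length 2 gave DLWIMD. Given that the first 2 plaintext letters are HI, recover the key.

WD

Subtract each crib letter from the matching ciphertext letter (mod 26):
D(3)−H(7)=-4≡22 → W
L(11)−I(8)=3 → D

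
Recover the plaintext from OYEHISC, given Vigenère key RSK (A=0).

Repeat the key across the ciphertext: RSKRSKR
O(14)−R(17): -3≡23 → X
Y(24)−S(18): 6 → G
E(4)−K(10): -6≡20 → U
H(7)−R(17): -10≡16 → Q
I(8)−S(18): -10≡16 → Q
S(18)−K(10): 8 → I
C(2)−R(17): -15≡11 → L

XGUQQIL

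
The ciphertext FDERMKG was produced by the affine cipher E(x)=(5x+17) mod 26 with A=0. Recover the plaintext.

The inverse of 5 mod 26 is 21, since 5·21=105≡1. Apply D(y)=21·(y−17) mod 26:
F(5): 21·(5−17)=-252≡8 → I
D(3): 21·(3−17)=-294≡18 → S
E(4): 21·(4−17)=-273≡13 → N
R(17): 21·(17−17)=0 → A
M(12): 21·(12−17)=-105≡25 → Z
K(10): 21·(10−17)=-147≡9 → J
G(6): 21·(6−17)=-231≡3 → D

ISNAZJD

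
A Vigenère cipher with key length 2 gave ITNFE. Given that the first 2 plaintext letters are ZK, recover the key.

JJ

Subtract each crib letter from the matching ciphertext letter (mod 26):
I(8)−Z(25)=-17≡9 → J
T(19)−K(10)=9 → J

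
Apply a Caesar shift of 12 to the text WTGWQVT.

IFSICHF

W(22): 22+12=34≡8 → I
T(19): 19+12=31≡5 → F
G(6): 6+12=18 → S
W(22): 22+12=34≡8 → I
Q(16): 16+12=28≡2 → C
V(21): 21+12=33≡7 → H
T(19): 19+12=31≡5 → F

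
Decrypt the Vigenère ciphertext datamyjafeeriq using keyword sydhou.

Repeat the key across the ciphertext: sydhousydhousy
d(3)−s(18): -15≡11 → l
a(0)−y(24): -24≡2 → c
t(19)−d(3): 16 → q
a(0)−h(7): -7≡19 → t
m(12)−o(14): -2≡24 → y
y(24)−u(20): 4 → e
j(9)−s(18): -9≡17 → r
a(0)−y(24): -24≡2 → c
f(5)−d(3): 2 → c
e(4)−h(7): -3≡23 → x
e(4)−o(14): -10≡16 → q
r(17)−u(20): -3≡23 → x
i(8)−s(18): -10≡16 → q
q(16)−y(24): -8≡18 → s

lcqtyerccxqxqs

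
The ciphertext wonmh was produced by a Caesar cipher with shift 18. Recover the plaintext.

ewvup

w(22): 22−18=4 → e
o(14): 14−18=-4≡22 → w
n(13): 13−18=-5≡21 → v
m(12): 12−18=-6≡20 → u
h(7): 7−18=-11≡15 → p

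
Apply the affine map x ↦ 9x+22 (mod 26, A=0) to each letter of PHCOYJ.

BHOSEZ

P(15): 9·15+22=157≡1 → B
H(7): 9·7+22=85≡7 → H
C(2): 9·2+22=40≡14 → O
O(14): 9·14+22=148≡18 → S
Y(24): 9·24+22=238≡4 → E
J(9): 9·9+22=103≡25 → Z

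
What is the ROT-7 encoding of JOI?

J(9): 9+7=16 → Q
O(14): 14+7=21 → V
I(8): 8+7=15 → P

QVP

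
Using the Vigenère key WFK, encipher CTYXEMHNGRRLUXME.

Repeat the key across the message: WFKWFKWFKWFKWFKW
C(2)+W(22): 24 → Y
T(19)+F(5): 24 → Y
Y(24)+K(10): 34≡8 → I
X(23)+W(22): 45≡19 → T
E(4)+F(5): 9 → J
M(12)+K(10): 22 → W
H(7)+W(22): 29≡3 → D
N(13)+F(5): 18 → S
G(6)+K(10): 16 → Q
R(17)+W(22): 39≡13 → N
R(17)+F(5): 22 → W
L(11)+K(10): 21 → V
U(20)+W(22): 42≡16 → Q
X(23)+F(5): 28≡2 → C
M(12)+K(10): 22 → W
E(4)+W(22): 26≡0 → A

YYITJWDSQNWVQCWA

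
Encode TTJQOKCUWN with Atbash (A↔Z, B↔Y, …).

T(19) → G(6)
T(19) → G(6)
J(9) → Q(16)
Q(16) → J(9)
O(14) → L(11)
K(10) → P(15)
C(2) → X(23)
U(20) → F(5)
W(22) → D(3)
N(13) → M(12)

GGQJLPXFDM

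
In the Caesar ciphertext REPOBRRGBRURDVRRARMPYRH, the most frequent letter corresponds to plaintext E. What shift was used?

13

The most frequent ciphertext letter is R (appears 9 times).
R is position 17; E is position 4.
Shift = 13.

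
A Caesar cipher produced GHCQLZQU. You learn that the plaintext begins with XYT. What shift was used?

9

From the crib: G(6)−X(23)=-17≡9, so the shift is 9.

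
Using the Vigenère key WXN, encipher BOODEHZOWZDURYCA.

Repeat the key across the message: WXNWXNWXNWXNWXNW
B(1)+W(22): 23 → X
O(14)+X(23): 37≡11 → L
O(14)+N(13): 27≡1 → B
D(3)+W(22): 25 → Z
E(4)+X(23): 27≡1 → B
H(7)+N(13): 20 → U
Z(25)+W(22): 47≡21 → V
O(14)+X(23): 37≡11 → L
W(22)+N(13): 35≡9 → J
Z(25)+W(22): 47≡21 → V
D(3)+X(23): 26≡0 → A
U(20)+N(13): 33≡7 → H
R(17)+W(22): 39≡13 → N
Y(24)+X(23): 47≡21 → V
C(2)+N(13): 15 → P
A(0)+W(22): 22 → W

XLBZBUVLJVAHNVPW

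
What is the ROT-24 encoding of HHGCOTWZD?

H(7): 7+24=31≡5 → F
H(7): 7+24=31≡5 → F
G(6): 6+24=30≡4 → E
C(2): 2+24=26≡0 → A
O(14): 14+24=38≡12 → M
T(19): 19+24=43≡17 → R
W(22): 22+24=46≡20 → U
Z(25): 25+24=49≡23 → X
D(3): 3+24=27≡1 → B

FFEAMRUXB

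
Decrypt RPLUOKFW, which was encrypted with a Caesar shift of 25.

SQMVPLGX

R(17): 17−25=-8≡18 → S
P(15): 15−25=-10≡16 → Q
L(11): 11−25=-14≡12 → M
U(20): 20−25=-5≡21 → V
O(14): 14−25=-11≡15 → P
K(10): 10−25=-15≡11 → L
F(5): 5−25=-20≡6 → G
W(22): 22−25=-3≡23 → X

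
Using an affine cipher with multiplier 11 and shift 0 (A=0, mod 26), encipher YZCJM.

EPWVC

Y(24): 11·24+0=264≡4 → E
Z(25): 11·25+0=275≡15 → P
C(2): 11·2+0=22 → W
J(9): 11·9+0=99≡21 → V
M(12): 11·12+0=132≡2 → C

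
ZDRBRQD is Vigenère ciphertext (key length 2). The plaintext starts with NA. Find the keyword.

MD

Subtract each crib letter from the matching ciphertext letter (mod 26):
Z(25)−N(13)=12 → M
D(3)−A(0)=3 → D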